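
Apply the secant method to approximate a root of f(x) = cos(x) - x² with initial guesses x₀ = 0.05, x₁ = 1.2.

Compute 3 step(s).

f(x) = cos(x) - x²
x₀ = 0.05, x₁ = 1.2

Secant formula: x_{n+1} = x_n - f(x_n)(x_n - x_{n-1})/(f(x_n) - f(x_{n-1}))

Iteration 1:
  f(0.050000) = 0.996250
  f(1.200000) = -1.077642
  x_2 = 1.200000 - (-1.077642)×(1.200000 - 0.050000)/(-1.077642 - 0.996250)
       = 0.602434
Iteration 2:
  f(1.200000) = -1.077642
  f(0.602434) = 0.461033
  x_3 = 0.602434 - 0.461033×(0.602434 - 1.200000)/(0.461033 - (-1.077642))
       = 0.781482
Iteration 3:
  f(0.602434) = 0.461033
  f(0.781482) = 0.099156
  x_4 = 0.781482 - 0.099156×(0.781482 - 0.602434)/(0.099156 - 0.461033)
       = 0.830542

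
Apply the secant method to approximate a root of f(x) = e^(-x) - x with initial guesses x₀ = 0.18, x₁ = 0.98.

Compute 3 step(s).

f(x) = e^(-x) - x
x₀ = 0.18, x₁ = 0.98

Secant formula: x_{n+1} = x_n - f(x_n)(x_n - x_{n-1})/(f(x_n) - f(x_{n-1}))

Iteration 1:
  f(0.180000) = 0.655270
  f(0.980000) = -0.604689
  x_2 = 0.980000 - (-0.604689)×(0.980000 - 0.180000)/(-0.604689 - 0.655270)
       = 0.596058
Iteration 2:
  f(0.980000) = -0.604689
  f(0.596058) = -0.045079
  x_3 = 0.596058 - (-0.045079)×(0.596058 - 0.980000)/(-0.045079 - (-0.604689))
       = 0.565130
Iteration 3:
  f(0.596058) = -0.045079
  f(0.565130) = 0.003156
  x_4 = 0.565130 - 0.003156×(0.565130 - 0.596058)/(0.003156 - (-0.045079))
       = 0.567154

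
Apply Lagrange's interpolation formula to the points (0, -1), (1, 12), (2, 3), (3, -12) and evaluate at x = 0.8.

Lagrange interpolation formula:
P(x) = Σ yᵢ × Lᵢ(x)
where Lᵢ(x) = Π_{j≠i} (x - xⱼ)/(xᵢ - xⱼ)

L_0(0.8) = (0.8 - 1)/(0 - 1) × (0.8 - 2)/(0 - 2) × (0.8 - 3)/(0 - 3) = 0.088000
L_1(0.8) = (0.8 - 0)/(1 - 0) × (0.8 - 2)/(1 - 2) × (0.8 - 3)/(1 - 3) = 1.056000
L_2(0.8) = (0.8 - 0)/(2 - 0) × (0.8 - 1)/(2 - 1) × (0.8 - 3)/(2 - 3) = -0.176000
L_3(0.8) = (0.8 - 0)/(3 - 0) × (0.8 - 1)/(3 - 1) × (0.8 - 2)/(3 - 2) = 0.032000

P(0.8) = (-1)×L_0(0.8) + 12×L_1(0.8) + 3×L_2(0.8) + (-12)×L_3(0.8)
P(0.8) = 11.672000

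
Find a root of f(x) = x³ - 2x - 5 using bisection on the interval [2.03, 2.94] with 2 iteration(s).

f(x) = x³ - 2x - 5
Initial interval: [2.03, 2.94]

Iteration 1:
  c_1 = (2.030000 + 2.940000)/2 = 2.485000
  f(c_1) = f(2.485000) = 5.375434
  f(a) × f(c) < 0, new interval: [2.030000, 2.485000]
Iteration 2:
  c_2 = (2.030000 + 2.485000)/2 = 2.257500
  f(c_2) = f(2.257500) = 1.989911
  f(a) × f(c) < 0, new interval: [2.030000, 2.257500]

After 2 iteration(s), the approximation is c_2 = 2.257500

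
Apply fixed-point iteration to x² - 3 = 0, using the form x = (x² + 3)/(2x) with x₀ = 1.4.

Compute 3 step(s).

Equation: x² - 3 = 0
Fixed-point form: x = (x² + 3)/(2x)
x₀ = 1.4

x_1 = g(1.400000) = 1.771429
x_2 = g(1.771429) = 1.732488
x_3 = g(1.732488) = 1.732051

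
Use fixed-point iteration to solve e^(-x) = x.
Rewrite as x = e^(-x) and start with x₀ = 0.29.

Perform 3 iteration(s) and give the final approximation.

Equation: e^(-x) = x
Fixed-point form: x = e^(-x)
x₀ = 0.29

x_1 = g(0.290000) = 0.748264
x_2 = g(0.748264) = 0.473187
x_3 = g(0.473187) = 0.623013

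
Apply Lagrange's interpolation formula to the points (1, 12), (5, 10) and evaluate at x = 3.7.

Lagrange interpolation formula:
P(x) = Σ yᵢ × Lᵢ(x)
where Lᵢ(x) = Π_{j≠i} (x - xⱼ)/(xᵢ - xⱼ)

L_0(3.7) = (3.7 - 5)/(1 - 5) = 0.325000
L_1(3.7) = (3.7 - 1)/(5 - 1) = 0.675000

P(3.7) = 12×L_0(3.7) + 10×L_1(3.7)
P(3.7) = 10.650000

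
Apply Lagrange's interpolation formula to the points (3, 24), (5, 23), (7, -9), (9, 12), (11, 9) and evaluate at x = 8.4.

Lagrange interpolation formula:
P(x) = Σ yᵢ × Lᵢ(x)
where Lᵢ(x) = Π_{j≠i} (x - xⱼ)/(xᵢ - xⱼ)

L_0(8.4) = (8.4 - 5)/(3 - 5) × (8.4 - 7)/(3 - 7) × (8.4 - 9)/(3 - 9) × (8.4 - 11)/(3 - 11) = 0.019337
L_1(8.4) = (8.4 - 3)/(5 - 3) × (8.4 - 7)/(5 - 7) × (8.4 - 9)/(5 - 9) × (8.4 - 11)/(5 - 11) = -0.122850
L_2(8.4) = (8.4 - 3)/(7 - 3) × (8.4 - 5)/(7 - 5) × (8.4 - 9)/(7 - 9) × (8.4 - 11)/(7 - 11) = 0.447525
L_3(8.4) = (8.4 - 3)/(9 - 3) × (8.4 - 5)/(9 - 5) × (8.4 - 7)/(9 - 7) × (8.4 - 11)/(9 - 11) = 0.696150
L_4(8.4) = (8.4 - 3)/(11 - 3) × (8.4 - 5)/(11 - 5) × (8.4 - 7)/(11 - 7) × (8.4 - 9)/(11 - 9) = -0.040162

P(8.4) = 24×L_0(8.4) + 23×L_1(8.4) + (-9)×L_2(8.4) + 12×L_3(8.4) + 9×L_4(8.4)
P(8.4) = 1.603163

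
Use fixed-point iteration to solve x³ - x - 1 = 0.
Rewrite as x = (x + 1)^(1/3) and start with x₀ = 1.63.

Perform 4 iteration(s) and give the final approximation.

Equation: x³ - x - 1 = 0
Fixed-point form: x = (x + 1)^(1/3)
x₀ = 1.63

x_1 = g(1.630000) = 1.380337
x_2 = g(1.380337) = 1.335200
x_3 = g(1.335200) = 1.326706
x_4 = g(1.326706) = 1.325095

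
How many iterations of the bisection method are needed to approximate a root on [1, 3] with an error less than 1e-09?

We need (b-a)/2^n ≤ 1e-09
(3 - 1)/2^n ≤ 1e-09
2/2^n ≤ 1e-09
2^n ≥ 2000000000
n ≥ log₂(2000000000) = 30.90
n ≥ 31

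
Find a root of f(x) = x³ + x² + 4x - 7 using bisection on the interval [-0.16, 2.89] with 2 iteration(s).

f(x) = x³ + x² + 4x - 7
Initial interval: [-0.16, 2.89]

Iteration 1:
  c_1 = (-0.160000 + 2.890000)/2 = 1.365000
  f(c_1) = f(1.365000) = 2.866527
  f(a) × f(c) < 0, new interval: [-0.160000, 1.365000]
Iteration 2:
  c_2 = (-0.160000 + 1.365000)/2 = 0.602500
  f(c_2) = f(0.602500) = -4.008282
  f(a) × f(c) ≥ 0, new interval: [0.602500, 1.365000]

After 2 iteration(s), the approximation is c_2 = 0.602500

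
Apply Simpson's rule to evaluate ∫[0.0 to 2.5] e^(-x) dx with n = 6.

f(x) = e^(-x)
a = 0.0, b = 2.5, n = 6
h = (b - a)/n = 0.416667

Simpson's rule: (h/3)[f(x₀) + 4f(x₁) + 2f(x₂) + ... + f(xₙ)]

x_0 = 0.0000, f(x_0) = 1.000000, coefficient = 1
x_1 = 0.4167, f(x_1) = 0.659241, coefficient = 4
x_2 = 0.8333, f(x_2) = 0.434598, coefficient = 2
x_3 = 1.2500, f(x_3) = 0.286505, coefficient = 4
x_4 = 1.6667, f(x_4) = 0.188876, coefficient = 2
x_5 = 2.0833, f(x_5) = 0.124514, coefficient = 4
x_6 = 2.5000, f(x_6) = 0.082085, coefficient = 1

I ≈ (0.416667/3) × 6.610072 = 0.918066
Exact value: 0.917915
Error: 0.000151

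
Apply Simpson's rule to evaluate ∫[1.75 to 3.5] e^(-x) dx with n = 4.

f(x) = e^(-x)
a = 1.75, b = 3.5, n = 4
h = (b - a)/n = 0.437500

Simpson's rule: (h/3)[f(x₀) + 4f(x₁) + 2f(x₂) + ... + f(xₙ)]

x_0 = 1.7500, f(x_0) = 0.173774, coefficient = 1
x_1 = 2.1875, f(x_1) = 0.112197, coefficient = 4
x_2 = 2.6250, f(x_2) = 0.072440, coefficient = 2
x_3 = 3.0625, f(x_3) = 0.046771, coefficient = 4
x_4 = 3.5000, f(x_4) = 0.030197, coefficient = 1

I ≈ (0.437500/3) × 0.984721 = 0.143605
Exact value: 0.143577
Error: 0.000029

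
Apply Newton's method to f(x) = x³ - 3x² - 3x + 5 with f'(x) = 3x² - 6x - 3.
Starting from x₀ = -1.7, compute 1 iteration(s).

f(x) = x³ - 3x² - 3x + 5
f'(x) = 3x² - 6x - 3
x₀ = -1.7

Newton-Raphson formula: x_{n+1} = x_n - f(x_n)/f'(x_n)

Iteration 1:
  f(-1.700000) = -3.483000
  f'(-1.700000) = 15.870000
  x_1 = -1.700000 - (-3.483000)/15.870000 = -1.480529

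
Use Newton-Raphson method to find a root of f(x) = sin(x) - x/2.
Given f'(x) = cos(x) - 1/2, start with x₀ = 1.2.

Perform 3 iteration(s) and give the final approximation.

f(x) = sin(x) - x/2
f'(x) = cos(x) - 1/2
x₀ = 1.2

Newton-Raphson formula: x_{n+1} = x_n - f(x_n)/f'(x_n)

Iteration 1:
  f(1.200000) = 0.332039
  f'(1.200000) = -0.137642
  x_1 = 1.200000 - 0.332039/(-0.137642) = 3.612334
Iteration 2:
  f(3.612334) = -2.259714
  f'(3.612334) = -1.391232
  x_2 = 3.612334 - (-2.259714)/(-1.391232) = 1.988080
Iteration 3:
  f(1.988080) = -0.079847
  f'(1.988080) = -0.905279
  x_3 = 1.988080 - (-0.079847)/(-0.905279) = 1.899879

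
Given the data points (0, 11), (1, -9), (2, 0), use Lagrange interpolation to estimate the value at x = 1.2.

Lagrange interpolation formula:
P(x) = Σ yᵢ × Lᵢ(x)
where Lᵢ(x) = Π_{j≠i} (x - xⱼ)/(xᵢ - xⱼ)

L_0(1.2) = (1.2 - 1)/(0 - 1) × (1.2 - 2)/(0 - 2) = -0.080000
L_1(1.2) = (1.2 - 0)/(1 - 0) × (1.2 - 2)/(1 - 2) = 0.960000
L_2(1.2) = (1.2 - 0)/(2 - 0) × (1.2 - 1)/(2 - 1) = 0.120000

P(1.2) = 11×L_0(1.2) + (-9)×L_1(1.2) + 0×L_2(1.2)
P(1.2) = -9.520000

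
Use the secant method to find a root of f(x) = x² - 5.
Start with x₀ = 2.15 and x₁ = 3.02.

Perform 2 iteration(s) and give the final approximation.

f(x) = x² - 5
x₀ = 2.15, x₁ = 3.02

Secant formula: x_{n+1} = x_n - f(x_n)(x_n - x_{n-1})/(f(x_n) - f(x_{n-1}))

Iteration 1:
  f(2.150000) = -0.377500
  f(3.020000) = 4.120400
  x_2 = 3.020000 - 4.120400×(3.020000 - 2.150000)/(4.120400 - (-0.377500))
       = 2.223017
Iteration 2:
  f(3.020000) = 4.120400
  f(2.223017) = -0.058194
  x_3 = 2.223017 - (-0.058194)×(2.223017 - 3.020000)/(-0.058194 - 4.120400)
       = 2.234117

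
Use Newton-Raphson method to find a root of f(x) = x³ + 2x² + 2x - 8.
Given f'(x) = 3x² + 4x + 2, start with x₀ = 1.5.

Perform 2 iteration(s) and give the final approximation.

f(x) = x³ + 2x² + 2x - 8
f'(x) = 3x² + 4x + 2
x₀ = 1.5

Newton-Raphson formula: x_{n+1} = x_n - f(x_n)/f'(x_n)

Iteration 1:
  f(1.500000) = 2.875000
  f'(1.500000) = 14.750000
  x_1 = 1.500000 - 2.875000/14.750000 = 1.305085
Iteration 2:
  f(1.305085) = 0.239543
  f'(1.305085) = 12.330078
  x_2 = 1.305085 - 0.239543/12.330078 = 1.285657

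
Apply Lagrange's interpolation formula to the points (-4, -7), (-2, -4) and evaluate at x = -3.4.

Lagrange interpolation formula:
P(x) = Σ yᵢ × Lᵢ(x)
where Lᵢ(x) = Π_{j≠i} (x - xⱼ)/(xᵢ - xⱼ)

L_0(-3.4) = (-3.4 - (-2))/(-4 - (-2)) = 0.700000
L_1(-3.4) = (-3.4 - (-4))/(-2 - (-4)) = 0.300000

P(-3.4) = (-7)×L_0(-3.4) + (-4)×L_1(-3.4)
P(-3.4) = -6.100000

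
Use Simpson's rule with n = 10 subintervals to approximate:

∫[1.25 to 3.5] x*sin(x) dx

f(x) = x*sin(x)
a = 1.25, b = 3.5, n = 10
h = (b - a)/n = 0.225000

Simpson's rule: (h/3)[f(x₀) + 4f(x₁) + 2f(x₂) + ... + f(xₙ)]

x_0 = 1.2500, f(x_0) = 1.186231, coefficient = 1
x_1 = 1.4750, f(x_1) = 1.468237, coefficient = 4
x_2 = 1.7000, f(x_2) = 1.685830, coefficient = 2
x_3 = 1.9250, f(x_3) = 1.805502, coefficient = 4
x_4 = 2.1500, f(x_4) = 1.799332, coefficient = 2
x_5 = 2.3750, f(x_5) = 1.647502, coefficient = 4
x_6 = 2.6000, f(x_6) = 1.340304, coefficient = 2
x_7 = 2.8250, f(x_7) = 0.879508, coefficient = 4
x_8 = 3.0500, f(x_8) = 0.278967, coefficient = 2
x_9 = 3.2750, f(x_9) = -0.435614, coefficient = 4
x_10 = 3.5000, f(x_10) = -1.227741, coefficient = 1

I ≈ (0.225000/3) × 31.627896 = 2.372092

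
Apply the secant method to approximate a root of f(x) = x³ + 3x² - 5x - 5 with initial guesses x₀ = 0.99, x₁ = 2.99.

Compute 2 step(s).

f(x) = x³ + 3x² - 5x - 5
x₀ = 0.99, x₁ = 2.99

Secant formula: x_{n+1} = x_n - f(x_n)(x_n - x_{n-1})/(f(x_n) - f(x_{n-1}))

Iteration 1:
  f(0.990000) = -6.039401
  f(2.990000) = 33.601199
  x_2 = 2.990000 - 33.601199×(2.990000 - 0.990000)/(33.601199 - (-6.039401))
       = 1.294708
Iteration 2:
  f(2.990000) = 33.601199
  f(1.294708) = -4.274456
  x_3 = 1.294708 - (-4.274456)×(1.294708 - 2.990000)/(-4.274456 - 33.601199)
       = 1.486030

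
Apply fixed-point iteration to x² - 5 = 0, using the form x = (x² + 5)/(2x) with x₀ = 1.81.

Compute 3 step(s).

Equation: x² - 5 = 0
Fixed-point form: x = (x² + 5)/(2x)
x₀ = 1.81

x_1 = g(1.810000) = 2.286215
x_2 = g(2.286215) = 2.236618
x_3 = g(2.236618) = 2.236068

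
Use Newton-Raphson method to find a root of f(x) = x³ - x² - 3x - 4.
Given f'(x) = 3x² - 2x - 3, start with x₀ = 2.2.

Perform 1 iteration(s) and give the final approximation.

f(x) = x³ - x² - 3x - 4
f'(x) = 3x² - 2x - 3
x₀ = 2.2

Newton-Raphson formula: x_{n+1} = x_n - f(x_n)/f'(x_n)

Iteration 1:
  f(2.200000) = -4.792000
  f'(2.200000) = 7.120000
  x_1 = 2.200000 - (-4.792000)/7.120000 = 2.873034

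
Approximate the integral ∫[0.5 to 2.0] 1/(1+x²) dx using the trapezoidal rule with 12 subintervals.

f(x) = 1/(1+x²)
a = 0.5, b = 2.0, n = 12
h = (b - a)/n = 0.125000

Trapezoidal rule: (h/2)[f(x₀) + 2f(x₁) + 2f(x₂) + ... + f(xₙ)]

x_0 = 0.5000, f(x_0) = 0.800000, coefficient = 1
x_1 = 0.6250, f(x_1) = 0.719101, coefficient = 2
x_2 = 0.7500, f(x_2) = 0.640000, coefficient = 2
x_3 = 0.8750, f(x_3) = 0.566372, coefficient = 2
x_4 = 1.0000, f(x_4) = 0.500000, coefficient = 2
x_5 = 1.1250, f(x_5) = 0.441379, coefficient = 2
x_6 = 1.2500, f(x_6) = 0.390244, coefficient = 2
x_7 = 1.3750, f(x_7) = 0.345946, coefficient = 2
x_8 = 1.5000, f(x_8) = 0.307692, coefficient = 2
x_9 = 1.6250, f(x_9) = 0.274678, coefficient = 2
x_10 = 1.7500, f(x_10) = 0.246154, coefficient = 2
x_11 = 1.8750, f(x_11) = 0.221453, coefficient = 2
x_12 = 2.0000, f(x_12) = 0.200000, coefficient = 1

I ≈ (0.125000/2) × 10.306039 = 0.644127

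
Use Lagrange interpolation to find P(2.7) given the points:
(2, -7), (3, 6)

Lagrange interpolation formula:
P(x) = Σ yᵢ × Lᵢ(x)
where Lᵢ(x) = Π_{j≠i} (x - xⱼ)/(xᵢ - xⱼ)

L_0(2.7) = (2.7 - 3)/(2 - 3) = 0.300000
L_1(2.7) = (2.7 - 2)/(3 - 2) = 0.700000

P(2.7) = (-7)×L_0(2.7) + 6×L_1(2.7)
P(2.7) = 2.100000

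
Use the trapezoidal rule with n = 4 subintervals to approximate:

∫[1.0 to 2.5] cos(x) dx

f(x) = cos(x)
a = 1.0, b = 2.5, n = 4
h = (b - a)/n = 0.375000

Trapezoidal rule: (h/2)[f(x₀) + 2f(x₁) + 2f(x₂) + ... + f(xₙ)]

x_0 = 1.0000, f(x_0) = 0.540302, coefficient = 1
x_1 = 1.3750, f(x_1) = 0.194548, coefficient = 2
x_2 = 1.7500, f(x_2) = -0.178246, coefficient = 2
x_3 = 2.1250, f(x_3) = -0.526266, coefficient = 2
x_4 = 2.5000, f(x_4) = -0.801144, coefficient = 1

I ≈ (0.375000/2) × -1.280771 = -0.240145
Exact value: -0.242999
Error: 0.002854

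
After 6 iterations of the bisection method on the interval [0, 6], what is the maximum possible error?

Bisection error bound: |error| ≤ (b-a)/2^n
|error| ≤ (6 - 0)/2^6 = 6/2^6
|error| ≤ 0.0937500000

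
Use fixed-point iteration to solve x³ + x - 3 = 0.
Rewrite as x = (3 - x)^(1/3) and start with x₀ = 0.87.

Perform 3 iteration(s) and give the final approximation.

Equation: x³ + x - 3 = 0
Fixed-point form: x = (3 - x)^(1/3)
x₀ = 0.87

x_1 = g(0.870000) = 1.286648
x_2 = g(1.286648) = 1.196600
x_3 = g(1.196600) = 1.217206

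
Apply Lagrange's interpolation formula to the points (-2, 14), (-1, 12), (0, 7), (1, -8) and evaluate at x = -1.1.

Lagrange interpolation formula:
P(x) = Σ yᵢ × Lᵢ(x)
where Lᵢ(x) = Π_{j≠i} (x - xⱼ)/(xᵢ - xⱼ)

L_0(-1.1) = (-1.1 - (-1))/(-2 - (-1)) × (-1.1 - 0)/(-2 - 0) × (-1.1 - 1)/(-2 - 1) = 0.038500
L_1(-1.1) = (-1.1 - (-2))/(-1 - (-2)) × (-1.1 - 0)/(-1 - 0) × (-1.1 - 1)/(-1 - 1) = 1.039500
L_2(-1.1) = (-1.1 - (-2))/(0 - (-2)) × (-1.1 - (-1))/(0 - (-1)) × (-1.1 - 1)/(0 - 1) = -0.094500
L_3(-1.1) = (-1.1 - (-2))/(1 - (-2)) × (-1.1 - (-1))/(1 - (-1)) × (-1.1 - 0)/(1 - 0) = 0.016500

P(-1.1) = 14×L_0(-1.1) + 12×L_1(-1.1) + 7×L_2(-1.1) + (-8)×L_3(-1.1)
P(-1.1) = 12.219500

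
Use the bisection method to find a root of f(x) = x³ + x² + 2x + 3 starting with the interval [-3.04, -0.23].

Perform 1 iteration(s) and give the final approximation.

f(x) = x³ + x² + 2x + 3
Initial interval: [-3.04, -0.23]

Iteration 1:
  c_1 = (-3.040000 + (-0.230000))/2 = -1.635000
  f(c_1) = f(-1.635000) = -1.967498
  f(a) × f(c) ≥ 0, new interval: [-1.635000, -0.230000]

After 1 iteration(s), the approximation is c_1 = -1.635000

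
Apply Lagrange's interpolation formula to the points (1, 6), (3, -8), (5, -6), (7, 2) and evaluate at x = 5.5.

Lagrange interpolation formula:
P(x) = Σ yᵢ × Lᵢ(x)
where Lᵢ(x) = Π_{j≠i} (x - xⱼ)/(xᵢ - xⱼ)

L_0(5.5) = (5.5 - 3)/(1 - 3) × (5.5 - 5)/(1 - 5) × (5.5 - 7)/(1 - 7) = 0.039062
L_1(5.5) = (5.5 - 1)/(3 - 1) × (5.5 - 5)/(3 - 5) × (5.5 - 7)/(3 - 7) = -0.210938
L_2(5.5) = (5.5 - 1)/(5 - 1) × (5.5 - 3)/(5 - 3) × (5.5 - 7)/(5 - 7) = 1.054688
L_3(5.5) = (5.5 - 1)/(7 - 1) × (5.5 - 3)/(7 - 3) × (5.5 - 5)/(7 - 5) = 0.117188

P(5.5) = 6×L_0(5.5) + (-8)×L_1(5.5) + (-6)×L_2(5.5) + 2×L_3(5.5)
P(5.5) = -4.171875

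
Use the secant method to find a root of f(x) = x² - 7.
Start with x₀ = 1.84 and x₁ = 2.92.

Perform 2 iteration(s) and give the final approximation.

f(x) = x² - 7
x₀ = 1.84, x₁ = 2.92

Secant formula: x_{n+1} = x_n - f(x_n)(x_n - x_{n-1})/(f(x_n) - f(x_{n-1}))

Iteration 1:
  f(1.840000) = -3.614400
  f(2.920000) = 1.526400
  x_2 = 2.920000 - 1.526400×(2.920000 - 1.840000)/(1.526400 - (-3.614400))
       = 2.599328
Iteration 2:
  f(2.920000) = 1.526400
  f(2.599328) = -0.243495
  x_3 = 2.599328 - (-0.243495)×(2.599328 - 2.920000)/(-0.243495 - 1.526400)
       = 2.643445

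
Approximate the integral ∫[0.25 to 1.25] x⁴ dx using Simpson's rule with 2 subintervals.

f(x) = x⁴
a = 0.25, b = 1.25, n = 2
h = (b - a)/n = 0.500000

Simpson's rule: (h/3)[f(x₀) + 4f(x₁) + 2f(x₂) + ... + f(xₙ)]

x_0 = 0.2500, f(x_0) = 0.003906, coefficient = 1
x_1 = 0.7500, f(x_1) = 0.316406, coefficient = 4
x_2 = 1.2500, f(x_2) = 2.441406, coefficient = 1

I ≈ (0.500000/3) × 3.710938 = 0.618490
Exact value: 0.610156
Error: 0.008333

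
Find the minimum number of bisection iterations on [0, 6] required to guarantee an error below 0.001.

We need (b-a)/2^n ≤ 0.001
(6 - 0)/2^n ≤ 0.001
6/2^n ≤ 0.001
2^n ≥ 6000
n ≥ log₂(6000) = 12.55
n ≥ 13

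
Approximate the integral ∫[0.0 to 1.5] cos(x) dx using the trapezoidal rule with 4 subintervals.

f(x) = cos(x)
a = 0.0, b = 1.5, n = 4
h = (b - a)/n = 0.375000

Trapezoidal rule: (h/2)[f(x₀) + 2f(x₁) + 2f(x₂) + ... + f(xₙ)]

x_0 = 0.0000, f(x_0) = 1.000000, coefficient = 1
x_1 = 0.3750, f(x_1) = 0.930508, coefficient = 2
x_2 = 0.7500, f(x_2) = 0.731689, coefficient = 2
x_3 = 1.1250, f(x_3) = 0.431177, coefficient = 2
x_4 = 1.5000, f(x_4) = 0.070737, coefficient = 1

I ≈ (0.375000/2) × 5.257483 = 0.985778
Exact value: 0.997495
Error: 0.011717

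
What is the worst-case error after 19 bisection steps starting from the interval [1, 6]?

Bisection error bound: |error| ≤ (b-a)/2^n
|error| ≤ (6 - 1)/2^19 = 5/2^19
|error| ≤ 0.0000095367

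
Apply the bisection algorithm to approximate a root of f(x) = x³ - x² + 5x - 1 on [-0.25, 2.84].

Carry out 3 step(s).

f(x) = x³ - x² + 5x - 1
Initial interval: [-0.25, 2.84]

Iteration 1:
  c_1 = (-0.250000 + 2.840000)/2 = 1.295000
  f(c_1) = f(1.295000) = 5.969722
  f(a) × f(c) < 0, new interval: [-0.250000, 1.295000]
Iteration 2:
  c_2 = (-0.250000 + 1.295000)/2 = 0.522500
  f(c_2) = f(0.522500) = 1.482140
  f(a) × f(c) < 0, new interval: [-0.250000, 0.522500]
Iteration 3:
  c_3 = (-0.250000 + 0.522500)/2 = 0.136250
  f(c_3) = f(0.136250) = -0.334785
  f(a) × f(c) ≥ 0, new interval: [0.136250, 0.522500]

After 3 iteration(s), the approximation is c_3 = 0.136250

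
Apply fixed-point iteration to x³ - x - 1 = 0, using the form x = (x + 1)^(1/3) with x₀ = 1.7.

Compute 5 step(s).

Equation: x³ - x - 1 = 0
Fixed-point form: x = (x + 1)^(1/3)
x₀ = 1.7

x_1 = g(1.700000) = 1.392477
x_2 = g(1.392477) = 1.337465
x_3 = g(1.337465) = 1.327135
x_4 = g(1.327135) = 1.325177
x_5 = g(1.325177) = 1.324805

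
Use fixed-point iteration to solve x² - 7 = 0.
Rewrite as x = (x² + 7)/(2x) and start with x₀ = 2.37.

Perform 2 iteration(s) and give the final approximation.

Equation: x² - 7 = 0
Fixed-point form: x = (x² + 7)/(2x)
x₀ = 2.37

x_1 = g(2.370000) = 2.661793
x_2 = g(2.661793) = 2.645800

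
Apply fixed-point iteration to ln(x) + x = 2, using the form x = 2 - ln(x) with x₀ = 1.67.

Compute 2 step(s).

Equation: ln(x) + x = 2
Fixed-point form: x = 2 - ln(x)
x₀ = 1.67

x_1 = g(1.670000) = 1.487176
x_2 = g(1.487176) = 1.603121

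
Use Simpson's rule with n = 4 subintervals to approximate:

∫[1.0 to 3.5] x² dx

f(x) = x²
a = 1.0, b = 3.5, n = 4
h = (b - a)/n = 0.625000

Simpson's rule: (h/3)[f(x₀) + 4f(x₁) + 2f(x₂) + ... + f(xₙ)]

x_0 = 1.0000, f(x_0) = 1.000000, coefficient = 1
x_1 = 1.6250, f(x_1) = 2.640625, coefficient = 4
x_2 = 2.2500, f(x_2) = 5.062500, coefficient = 2
x_3 = 2.8750, f(x_3) = 8.265625, coefficient = 4
x_4 = 3.5000, f(x_4) = 12.250000, coefficient = 1

I ≈ (0.625000/3) × 67.000000 = 13.958333
Exact value: 13.958333
Error: 0.000000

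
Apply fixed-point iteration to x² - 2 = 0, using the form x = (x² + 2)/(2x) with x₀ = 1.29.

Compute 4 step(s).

Equation: x² - 2 = 0
Fixed-point form: x = (x² + 2)/(2x)
x₀ = 1.29

x_1 = g(1.290000) = 1.420194
x_2 = g(1.420194) = 1.414226
x_3 = g(1.414226) = 1.414214
x_4 = g(1.414214) = 1.414214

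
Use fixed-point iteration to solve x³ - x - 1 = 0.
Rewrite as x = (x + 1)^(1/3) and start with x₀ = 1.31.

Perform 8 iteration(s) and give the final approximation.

Equation: x³ - x - 1 = 0
Fixed-point form: x = (x + 1)^(1/3)
x₀ = 1.31

x_1 = g(1.310000) = 1.321916
x_2 = g(1.321916) = 1.324186
x_3 = g(1.324186) = 1.324617
x_4 = g(1.324617) = 1.324699
x_5 = g(1.324699) = 1.324714
x_6 = g(1.324714) = 1.324717
x_7 = g(1.324717) = 1.324718
x_8 = g(1.324718) = 1.324718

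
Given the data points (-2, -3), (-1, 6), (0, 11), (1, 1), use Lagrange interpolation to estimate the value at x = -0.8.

Lagrange interpolation formula:
P(x) = Σ yᵢ × Lᵢ(x)
where Lᵢ(x) = Π_{j≠i} (x - xⱼ)/(xᵢ - xⱼ)

L_0(-0.8) = (-0.8 - (-1))/(-2 - (-1)) × (-0.8 - 0)/(-2 - 0) × (-0.8 - 1)/(-2 - 1) = -0.048000
L_1(-0.8) = (-0.8 - (-2))/(-1 - (-2)) × (-0.8 - 0)/(-1 - 0) × (-0.8 - 1)/(-1 - 1) = 0.864000
L_2(-0.8) = (-0.8 - (-2))/(0 - (-2)) × (-0.8 - (-1))/(0 - (-1)) × (-0.8 - 1)/(0 - 1) = 0.216000
L_3(-0.8) = (-0.8 - (-2))/(1 - (-2)) × (-0.8 - (-1))/(1 - (-1)) × (-0.8 - 0)/(1 - 0) = -0.032000

P(-0.8) = (-3)×L_0(-0.8) + 6×L_1(-0.8) + 11×L_2(-0.8) + 1×L_3(-0.8)
P(-0.8) = 7.672000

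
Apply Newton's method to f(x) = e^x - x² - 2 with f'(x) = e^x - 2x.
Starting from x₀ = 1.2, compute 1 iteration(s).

f(x) = e^x - x² - 2
f'(x) = e^x - 2x
x₀ = 1.2

Newton-Raphson formula: x_{n+1} = x_n - f(x_n)/f'(x_n)

Iteration 1:
  f(1.200000) = -0.119883
  f'(1.200000) = 0.920117
  x_1 = 1.200000 - (-0.119883)/0.920117 = 1.330291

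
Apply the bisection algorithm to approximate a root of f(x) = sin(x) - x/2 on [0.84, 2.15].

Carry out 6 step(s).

f(x) = sin(x) - x/2
Initial interval: [0.84, 2.15]

Iteration 1:
  c_1 = (0.840000 + 2.150000)/2 = 1.495000
  f(c_1) = f(1.495000) = 0.249629
  f(a) × f(c) ≥ 0, new interval: [1.495000, 2.150000]
Iteration 2:
  c_2 = (1.495000 + 2.150000)/2 = 1.822500
  f(c_2) = f(1.822500) = 0.057240
  f(a) × f(c) ≥ 0, new interval: [1.822500, 2.150000]
Iteration 3:
  c_3 = (1.822500 + 2.150000)/2 = 1.986250
  f(c_3) = f(1.986250) = -0.078192
  f(a) × f(c) < 0, new interval: [1.822500, 1.986250]
Iteration 4:
  c_4 = (1.822500 + 1.986250)/2 = 1.904375
  f(c_4) = f(1.904375) = -0.007311
  f(a) × f(c) < 0, new interval: [1.822500, 1.904375]
Iteration 5:
  c_5 = (1.822500 + 1.904375)/2 = 1.863437
  f(c_5) = f(1.863437) = 0.025767
  f(a) × f(c) ≥ 0, new interval: [1.863437, 1.904375]
Iteration 6:
  c_6 = (1.863437 + 1.904375)/2 = 1.883906
  f(c_6) = f(1.883906) = 0.009427
  f(a) × f(c) ≥ 0, new interval: [1.883906, 1.904375]

After 6 iteration(s), the approximation is c_6 = 1.883906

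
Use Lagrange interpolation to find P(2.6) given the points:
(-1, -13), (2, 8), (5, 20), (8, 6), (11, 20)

Lagrange interpolation formula:
P(x) = Σ yᵢ × Lᵢ(x)
where Lᵢ(x) = Π_{j≠i} (x - xⱼ)/(xᵢ - xⱼ)

L_0(2.6) = (2.6 - 2)/(-1 - 2) × (2.6 - 5)/(-1 - 5) × (2.6 - 8)/(-1 - 8) × (2.6 - 11)/(-1 - 11) = -0.033600
L_1(2.6) = (2.6 - (-1))/(2 - (-1)) × (2.6 - 5)/(2 - 5) × (2.6 - 8)/(2 - 8) × (2.6 - 11)/(2 - 11) = 0.806400
L_2(2.6) = (2.6 - (-1))/(5 - (-1)) × (2.6 - 2)/(5 - 2) × (2.6 - 8)/(5 - 8) × (2.6 - 11)/(5 - 11) = 0.302400
L_3(2.6) = (2.6 - (-1))/(8 - (-1)) × (2.6 - 2)/(8 - 2) × (2.6 - 5)/(8 - 5) × (2.6 - 11)/(8 - 11) = -0.089600
L_4(2.6) = (2.6 - (-1))/(11 - (-1)) × (2.6 - 2)/(11 - 2) × (2.6 - 5)/(11 - 5) × (2.6 - 8)/(11 - 8) = 0.014400

P(2.6) = (-13)×L_0(2.6) + 8×L_1(2.6) + 20×L_2(2.6) + 6×L_3(2.6) + 20×L_4(2.6)
P(2.6) = 12.686400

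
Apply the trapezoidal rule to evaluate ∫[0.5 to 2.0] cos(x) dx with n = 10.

f(x) = cos(x)
a = 0.5, b = 2.0, n = 10
h = (b - a)/n = 0.150000

Trapezoidal rule: (h/2)[f(x₀) + 2f(x₁) + 2f(x₂) + ... + f(xₙ)]

x_0 = 0.5000, f(x_0) = 0.877583, coefficient = 1
x_1 = 0.6500, f(x_1) = 0.796084, coefficient = 2
x_2 = 0.8000, f(x_2) = 0.696707, coefficient = 2
x_3 = 0.9500, f(x_3) = 0.581683, coefficient = 2
x_4 = 1.1000, f(x_4) = 0.453596, coefficient = 2
x_5 = 1.2500, f(x_5) = 0.315322, coefficient = 2
x_6 = 1.4000, f(x_6) = 0.169967, coefficient = 2
x_7 = 1.5500, f(x_7) = 0.020795, coefficient = 2
x_8 = 1.7000, f(x_8) = -0.128844, coefficient = 2
x_9 = 1.8500, f(x_9) = -0.275590, coefficient = 2
x_10 = 2.0000, f(x_10) = -0.416147, coefficient = 1

I ≈ (0.150000/2) × 5.720874 = 0.429066
Exact value: 0.429872
Error: 0.000806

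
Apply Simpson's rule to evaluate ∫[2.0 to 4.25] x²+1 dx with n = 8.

f(x) = x²+1
a = 2.0, b = 4.25, n = 8
h = (b - a)/n = 0.281250

Simpson's rule: (h/3)[f(x₀) + 4f(x₁) + 2f(x₂) + ... + f(xₙ)]

x_0 = 2.0000, f(x_0) = 5.000000, coefficient = 1
x_1 = 2.2812, f(x_1) = 6.204102, coefficient = 4
x_2 = 2.5625, f(x_2) = 7.566406, coefficient = 2
x_3 = 2.8438, f(x_3) = 9.086914, coefficient = 4
x_4 = 3.1250, f(x_4) = 10.765625, coefficient = 2
x_5 = 3.4062, f(x_5) = 12.602539, coefficient = 4
x_6 = 3.6875, f(x_6) = 14.597656, coefficient = 2
x_7 = 3.9688, f(x_7) = 16.750977, coefficient = 4
x_8 = 4.2500, f(x_8) = 19.062500, coefficient = 1

I ≈ (0.281250/3) × 268.500000 = 25.171875
Exact value: 25.171875
Error: 0.000000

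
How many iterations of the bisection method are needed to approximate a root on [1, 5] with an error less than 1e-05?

We need (b-a)/2^n ≤ 1e-05
(5 - 1)/2^n ≤ 1e-05
4/2^n ≤ 1e-05
2^n ≥ 400000
n ≥ log₂(400000) = 18.61
n ≥ 19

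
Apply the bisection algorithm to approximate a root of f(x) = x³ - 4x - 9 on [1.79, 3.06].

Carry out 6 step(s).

f(x) = x³ - 4x - 9
Initial interval: [1.79, 3.06]

Iteration 1:
  c_1 = (1.790000 + 3.060000)/2 = 2.425000
  f(c_1) = f(2.425000) = -4.439484
  f(a) × f(c) ≥ 0, new interval: [2.425000, 3.060000]
Iteration 2:
  c_2 = (2.425000 + 3.060000)/2 = 2.742500
  f(c_2) = f(2.742500) = 0.657182
  f(a) × f(c) < 0, new interval: [2.425000, 2.742500]
Iteration 3:
  c_3 = (2.425000 + 2.742500)/2 = 2.583750
  f(c_3) = f(2.583750) = -2.086495
  f(a) × f(c) ≥ 0, new interval: [2.583750, 2.742500]
Iteration 4:
  c_4 = (2.583750 + 2.742500)/2 = 2.663125
  f(c_4) = f(2.663125) = -0.764992
  f(a) × f(c) ≥ 0, new interval: [2.663125, 2.742500]
Iteration 5:
  c_5 = (2.663125 + 2.742500)/2 = 2.702812
  f(c_5) = f(2.702812) = -0.066677
  f(a) × f(c) ≥ 0, new interval: [2.702812, 2.742500]
Iteration 6:
  c_6 = (2.702812 + 2.742500)/2 = 2.722656
  f(c_6) = f(2.722656) = 0.292037
  f(a) × f(c) < 0, new interval: [2.702812, 2.722656]

After 6 iteration(s), the approximation is c_6 = 2.722656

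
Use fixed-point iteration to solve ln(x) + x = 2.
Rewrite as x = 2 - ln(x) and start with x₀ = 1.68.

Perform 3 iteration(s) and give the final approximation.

Equation: ln(x) + x = 2
Fixed-point form: x = 2 - ln(x)
x₀ = 1.68

x_1 = g(1.680000) = 1.481206
x_2 = g(1.481206) = 1.607143
x_3 = g(1.607143) = 1.525542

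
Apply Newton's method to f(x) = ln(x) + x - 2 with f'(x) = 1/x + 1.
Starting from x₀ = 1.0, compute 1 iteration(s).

f(x) = ln(x) + x - 2
f'(x) = 1/x + 1
x₀ = 1.0

Newton-Raphson formula: x_{n+1} = x_n - f(x_n)/f'(x_n)

Iteration 1:
  f(1.000000) = -1.000000
  f'(1.000000) = 2.000000
  x_1 = 1.000000 - (-1.000000)/2.000000 = 1.500000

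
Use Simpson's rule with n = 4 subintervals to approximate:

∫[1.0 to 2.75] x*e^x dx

f(x) = x*e^x
a = 1.0, b = 2.75, n = 4
h = (b - a)/n = 0.437500

Simpson's rule: (h/3)[f(x₀) + 4f(x₁) + 2f(x₂) + ... + f(xₙ)]

x_0 = 1.0000, f(x_0) = 2.718282, coefficient = 1
x_1 = 1.4375, f(x_1) = 6.052101, coefficient = 4
x_2 = 1.8750, f(x_2) = 12.226536, coefficient = 2
x_3 = 2.3125, f(x_3) = 23.355423, coefficient = 4
x_4 = 2.7500, f(x_4) = 43.017238, coefficient = 1

I ≈ (0.437500/3) × 187.818686 = 27.390225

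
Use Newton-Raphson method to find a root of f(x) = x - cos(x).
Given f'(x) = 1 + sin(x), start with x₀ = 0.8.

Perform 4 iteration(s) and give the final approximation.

f(x) = x - cos(x)
f'(x) = 1 + sin(x)
x₀ = 0.8

Newton-Raphson formula: x_{n+1} = x_n - f(x_n)/f'(x_n)

Iteration 1:
  f(0.800000) = 0.103293
  f'(0.800000) = 1.717356
  x_1 = 0.800000 - 0.103293/1.717356 = 0.739853
Iteration 2:
  f(0.739853) = 0.001286
  f'(0.739853) = 1.674180
  x_2 = 0.739853 - 0.001286/1.674180 = 0.739085
Iteration 3:
  f(0.739085) = 0.000000
  f'(0.739085) = 1.673612
  x_3 = 0.739085 - 0.000000/1.673612 = 0.739085
Iteration 4:
  f(0.739085) = 0.000000
  f'(0.739085) = 1.673612
  x_4 = 0.739085 - 0.000000/1.673612 = 0.739085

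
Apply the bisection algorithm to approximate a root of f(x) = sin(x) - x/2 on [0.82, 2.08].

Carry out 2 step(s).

f(x) = sin(x) - x/2
Initial interval: [0.82, 2.08]

Iteration 1:
  c_1 = (0.820000 + 2.080000)/2 = 1.450000
  f(c_1) = f(1.450000) = 0.267713
  f(a) × f(c) ≥ 0, new interval: [1.450000, 2.080000]
Iteration 2:
  c_2 = (1.450000 + 2.080000)/2 = 1.765000
  f(c_2) = f(1.765000) = 0.098702
  f(a) × f(c) ≥ 0, new interval: [1.765000, 2.080000]

After 2 iteration(s), the approximation is c_2 = 1.765000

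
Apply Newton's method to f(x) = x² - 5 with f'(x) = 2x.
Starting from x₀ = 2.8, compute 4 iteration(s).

f(x) = x² - 5
f'(x) = 2x
x₀ = 2.8

Newton-Raphson formula: x_{n+1} = x_n - f(x_n)/f'(x_n)

Iteration 1:
  f(2.800000) = 2.840000
  f'(2.800000) = 5.600000
  x_1 = 2.800000 - 2.840000/5.600000 = 2.292857
Iteration 2:
  f(2.292857) = 0.257194
  f'(2.292857) = 4.585714
  x_2 = 2.292857 - 0.257194/4.585714 = 2.236771
Iteration 3:
  f(2.236771) = 0.003146
  f'(2.236771) = 4.473543
  x_3 = 2.236771 - 0.003146/4.473543 = 2.236068
Iteration 4:
  f(2.236068) = 0.000000
  f'(2.236068) = 4.472136
  x_4 = 2.236068 - 0.000000/4.472136 = 2.236068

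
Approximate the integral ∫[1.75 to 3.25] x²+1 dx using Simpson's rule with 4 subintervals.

f(x) = x²+1
a = 1.75, b = 3.25, n = 4
h = (b - a)/n = 0.375000

Simpson's rule: (h/3)[f(x₀) + 4f(x₁) + 2f(x₂) + ... + f(xₙ)]

x_0 = 1.7500, f(x_0) = 4.062500, coefficient = 1
x_1 = 2.1250, f(x_1) = 5.515625, coefficient = 4
x_2 = 2.5000, f(x_2) = 7.250000, coefficient = 2
x_3 = 2.8750, f(x_3) = 9.265625, coefficient = 4
x_4 = 3.2500, f(x_4) = 11.562500, coefficient = 1

I ≈ (0.375000/3) × 89.250000 = 11.156250
Exact value: 11.156250
Error: 0.000000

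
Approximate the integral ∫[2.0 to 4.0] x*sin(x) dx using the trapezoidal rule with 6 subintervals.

f(x) = x*sin(x)
a = 2.0, b = 4.0, n = 6
h = (b - a)/n = 0.333333

Trapezoidal rule: (h/2)[f(x₀) + 2f(x₁) + 2f(x₂) + ... + f(xₙ)]

x_0 = 2.0000, f(x_0) = 1.818595, coefficient = 1
x_1 = 2.3333, f(x_1) = 1.687200, coefficient = 2
x_2 = 2.6667, f(x_2) = 1.219394, coefficient = 2
x_3 = 3.0000, f(x_3) = 0.423360, coefficient = 2
x_4 = 3.3333, f(x_4) = -0.635227, coefficient = 2
x_5 = 3.6667, f(x_5) = -1.838016, coefficient = 2
x_6 = 4.0000, f(x_6) = -3.027210, coefficient = 1

I ≈ (0.333333/2) × 0.504808 = 0.084135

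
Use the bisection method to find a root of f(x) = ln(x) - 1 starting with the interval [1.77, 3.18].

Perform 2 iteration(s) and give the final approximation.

f(x) = ln(x) - 1
Initial interval: [1.77, 3.18]

Iteration 1:
  c_1 = (1.770000 + 3.180000)/2 = 2.475000
  f(c_1) = f(2.475000) = -0.093760
  f(a) × f(c) ≥ 0, new interval: [2.475000, 3.180000]
Iteration 2:
  c_2 = (2.475000 + 3.180000)/2 = 2.827500
  f(c_2) = f(2.827500) = 0.039393
  f(a) × f(c) < 0, new interval: [2.475000, 2.827500]

After 2 iteration(s), the approximation is c_2 = 2.827500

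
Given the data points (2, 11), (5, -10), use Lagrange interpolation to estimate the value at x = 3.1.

Lagrange interpolation formula:
P(x) = Σ yᵢ × Lᵢ(x)
where Lᵢ(x) = Π_{j≠i} (x - xⱼ)/(xᵢ - xⱼ)

L_0(3.1) = (3.1 - 5)/(2 - 5) = 0.633333
L_1(3.1) = (3.1 - 2)/(5 - 2) = 0.366667

P(3.1) = 11×L_0(3.1) + (-10)×L_1(3.1)
P(3.1) = 3.300000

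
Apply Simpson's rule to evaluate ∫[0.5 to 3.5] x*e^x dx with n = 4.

f(x) = x*e^x
a = 0.5, b = 3.5, n = 4
h = (b - a)/n = 0.750000

Simpson's rule: (h/3)[f(x₀) + 4f(x₁) + 2f(x₂) + ... + f(xₙ)]

x_0 = 0.5000, f(x_0) = 0.824361, coefficient = 1
x_1 = 1.2500, f(x_1) = 4.362929, coefficient = 4
x_2 = 2.0000, f(x_2) = 14.778112, coefficient = 2
x_3 = 2.7500, f(x_3) = 43.017238, coefficient = 4
x_4 = 3.5000, f(x_4) = 115.904082, coefficient = 1

I ≈ (0.750000/3) × 335.805332 = 83.951333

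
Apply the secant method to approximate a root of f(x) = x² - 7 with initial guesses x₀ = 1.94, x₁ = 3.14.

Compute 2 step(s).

f(x) = x² - 7
x₀ = 1.94, x₁ = 3.14

Secant formula: x_{n+1} = x_n - f(x_n)(x_n - x_{n-1})/(f(x_n) - f(x_{n-1}))

Iteration 1:
  f(1.940000) = -3.236400
  f(3.140000) = 2.859600
  x_2 = 3.140000 - 2.859600×(3.140000 - 1.940000)/(2.859600 - (-3.236400))
       = 2.577087
Iteration 2:
  f(3.140000) = 2.859600
  f(2.577087) = -0.358625
  x_3 = 2.577087 - (-0.358625)×(2.577087 - 3.140000)/(-0.358625 - 2.859600)
       = 2.639815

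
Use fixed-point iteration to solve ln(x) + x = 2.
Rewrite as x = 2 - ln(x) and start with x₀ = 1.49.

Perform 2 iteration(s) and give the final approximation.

Equation: ln(x) + x = 2
Fixed-point form: x = 2 - ln(x)
x₀ = 1.49

x_1 = g(1.490000) = 1.601224
x_2 = g(1.601224) = 1.529232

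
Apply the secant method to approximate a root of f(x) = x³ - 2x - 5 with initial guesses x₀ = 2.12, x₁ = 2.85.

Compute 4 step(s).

f(x) = x³ - 2x - 5
x₀ = 2.12, x₁ = 2.85

Secant formula: x_{n+1} = x_n - f(x_n)(x_n - x_{n-1})/(f(x_n) - f(x_{n-1}))

Iteration 1:
  f(2.120000) = 0.288128
  f(2.850000) = 12.449125
  x_2 = 2.850000 - 12.449125×(2.850000 - 2.120000)/(12.449125 - 0.288128)
       = 2.102704
Iteration 2:
  f(2.850000) = 12.449125
  f(2.102704) = 0.091415
  x_3 = 2.102704 - 0.091415×(2.102704 - 2.850000)/(0.091415 - 12.449125)
       = 2.097176
Iteration 3:
  f(2.102704) = 0.091415
  f(2.097176) = 0.029339
  x_4 = 2.097176 - 0.029339×(2.097176 - 2.102704)/(0.029339 - 0.091415)
       = 2.094563
Iteration 4:
  f(2.097176) = 0.029339
  f(2.094563) = 0.000134
  x_5 = 2.094563 - 0.000134×(2.094563 - 2.097176)/(0.000134 - 0.029339)
       = 2.094551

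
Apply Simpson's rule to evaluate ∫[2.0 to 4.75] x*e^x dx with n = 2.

f(x) = x*e^x
a = 2.0, b = 4.75, n = 2
h = (b - a)/n = 1.375000

Simpson's rule: (h/3)[f(x₀) + 4f(x₁) + 2f(x₂) + ... + f(xₙ)]

x_0 = 2.0000, f(x_0) = 14.778112, coefficient = 1
x_1 = 3.3750, f(x_1) = 98.631958, coefficient = 4
x_2 = 4.7500, f(x_2) = 549.025352, coefficient = 1

I ≈ (1.375000/3) × 958.331295 = 439.235177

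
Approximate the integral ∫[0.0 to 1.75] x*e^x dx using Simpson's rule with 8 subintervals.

f(x) = x*e^x
a = 0.0, b = 1.75, n = 8
h = (b - a)/n = 0.218750

Simpson's rule: (h/3)[f(x₀) + 4f(x₁) + 2f(x₂) + ... + f(xₙ)]

x_0 = 0.0000, f(x_0) = 0.000000, coefficient = 1
x_1 = 0.2188, f(x_1) = 0.272239, coefficient = 4
x_2 = 0.4375, f(x_2) = 0.677613, coefficient = 2
x_3 = 0.6562, f(x_3) = 1.264955, coefficient = 4
x_4 = 0.8750, f(x_4) = 2.099016, coefficient = 2
x_5 = 1.0938, f(x_5) = 3.265334, coefficient = 4
x_6 = 1.3125, f(x_6) = 4.876529, coefficient = 2
x_7 = 1.5312, f(x_7) = 7.080428, coefficient = 4
x_8 = 1.7500, f(x_8) = 10.070555, coefficient = 1

I ≈ (0.218750/3) × 72.908697 = 5.316259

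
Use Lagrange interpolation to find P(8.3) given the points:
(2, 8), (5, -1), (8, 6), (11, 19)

Lagrange interpolation formula:
P(x) = Σ yᵢ × Lᵢ(x)
where Lᵢ(x) = Π_{j≠i} (x - xⱼ)/(xᵢ - xⱼ)

L_0(8.3) = (8.3 - 5)/(2 - 5) × (8.3 - 8)/(2 - 8) × (8.3 - 11)/(2 - 11) = 0.016500
L_1(8.3) = (8.3 - 2)/(5 - 2) × (8.3 - 8)/(5 - 8) × (8.3 - 11)/(5 - 11) = -0.094500
L_2(8.3) = (8.3 - 2)/(8 - 2) × (8.3 - 5)/(8 - 5) × (8.3 - 11)/(8 - 11) = 1.039500
L_3(8.3) = (8.3 - 2)/(11 - 2) × (8.3 - 5)/(11 - 5) × (8.3 - 8)/(11 - 8) = 0.038500

P(8.3) = 8×L_0(8.3) + (-1)×L_1(8.3) + 6×L_2(8.3) + 19×L_3(8.3)
P(8.3) = 7.195000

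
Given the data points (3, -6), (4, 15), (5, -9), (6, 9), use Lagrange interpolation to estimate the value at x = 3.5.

Lagrange interpolation formula:
P(x) = Σ yᵢ × Lᵢ(x)
where Lᵢ(x) = Π_{j≠i} (x - xⱼ)/(xᵢ - xⱼ)

L_0(3.5) = (3.5 - 4)/(3 - 4) × (3.5 - 5)/(3 - 5) × (3.5 - 6)/(3 - 6) = 0.312500
L_1(3.5) = (3.5 - 3)/(4 - 3) × (3.5 - 5)/(4 - 5) × (3.5 - 6)/(4 - 6) = 0.937500
L_2(3.5) = (3.5 - 3)/(5 - 3) × (3.5 - 4)/(5 - 4) × (3.5 - 6)/(5 - 6) = -0.312500
L_3(3.5) = (3.5 - 3)/(6 - 3) × (3.5 - 4)/(6 - 4) × (3.5 - 5)/(6 - 5) = 0.062500

P(3.5) = (-6)×L_0(3.5) + 15×L_1(3.5) + (-9)×L_2(3.5) + 9×L_3(3.5)
P(3.5) = 15.562500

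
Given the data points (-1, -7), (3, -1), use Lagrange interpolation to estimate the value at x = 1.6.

Lagrange interpolation formula:
P(x) = Σ yᵢ × Lᵢ(x)
where Lᵢ(x) = Π_{j≠i} (x - xⱼ)/(xᵢ - xⱼ)

L_0(1.6) = (1.6 - 3)/(-1 - 3) = 0.350000
L_1(1.6) = (1.6 - (-1))/(3 - (-1)) = 0.650000

P(1.6) = (-7)×L_0(1.6) + (-1)×L_1(1.6)
P(1.6) = -3.100000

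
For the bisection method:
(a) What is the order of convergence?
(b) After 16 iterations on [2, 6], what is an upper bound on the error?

(a) Bisection has linear (order 1) convergence; the error is halved each step.

(b) Error bound = (b-a)/2^n = (6 - 2)/2^{16}
    = 4/2^{16}

(a) 1 (linear); (b) error ≤ 6.10e-05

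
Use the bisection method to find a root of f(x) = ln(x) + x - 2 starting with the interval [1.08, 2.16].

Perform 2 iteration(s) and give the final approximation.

f(x) = ln(x) + x - 2
Initial interval: [1.08, 2.16]

Iteration 1:
  c_1 = (1.080000 + 2.160000)/2 = 1.620000
  f(c_1) = f(1.620000) = 0.102426
  f(a) × f(c) < 0, new interval: [1.080000, 1.620000]
Iteration 2:
  c_2 = (1.080000 + 1.620000)/2 = 1.350000
  f(c_2) = f(1.350000) = -0.349895
  f(a) × f(c) ≥ 0, new interval: [1.350000, 1.620000]

After 2 iteration(s), the approximation is c_2 = 1.350000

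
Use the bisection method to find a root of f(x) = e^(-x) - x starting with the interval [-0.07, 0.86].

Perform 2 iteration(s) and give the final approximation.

f(x) = e^(-x) - x
Initial interval: [-0.07, 0.86]

Iteration 1:
  c_1 = (-0.070000 + 0.860000)/2 = 0.395000
  f(c_1) = f(0.395000) = 0.278680
  f(a) × f(c) ≥ 0, new interval: [0.395000, 0.860000]
Iteration 2:
  c_2 = (0.395000 + 0.860000)/2 = 0.627500
  f(c_2) = f(0.627500) = -0.093575
  f(a) × f(c) < 0, new interval: [0.395000, 0.627500]

After 2 iteration(s), the approximation is c_2 = 0.627500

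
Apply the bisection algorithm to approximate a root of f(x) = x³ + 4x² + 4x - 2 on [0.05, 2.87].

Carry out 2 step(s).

f(x) = x³ + 4x² + 4x - 2
Initial interval: [0.05, 2.87]

Iteration 1:
  c_1 = (0.050000 + 2.870000)/2 = 1.460000
  f(c_1) = f(1.460000) = 15.478536
  f(a) × f(c) < 0, new interval: [0.050000, 1.460000]
Iteration 2:
  c_2 = (0.050000 + 1.460000)/2 = 0.755000
  f(c_2) = f(0.755000) = 3.730469
  f(a) × f(c) < 0, new interval: [0.050000, 0.755000]

After 2 iteration(s), the approximation is c_2 = 0.755000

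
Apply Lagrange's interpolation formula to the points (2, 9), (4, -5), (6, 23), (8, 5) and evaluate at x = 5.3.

Lagrange interpolation formula:
P(x) = Σ yᵢ × Lᵢ(x)
where Lᵢ(x) = Π_{j≠i} (x - xⱼ)/(xᵢ - xⱼ)

L_0(5.3) = (5.3 - 4)/(2 - 4) × (5.3 - 6)/(2 - 6) × (5.3 - 8)/(2 - 8) = -0.051188
L_1(5.3) = (5.3 - 2)/(4 - 2) × (5.3 - 6)/(4 - 6) × (5.3 - 8)/(4 - 8) = 0.389813
L_2(5.3) = (5.3 - 2)/(6 - 2) × (5.3 - 4)/(6 - 4) × (5.3 - 8)/(6 - 8) = 0.723937
L_3(5.3) = (5.3 - 2)/(8 - 2) × (5.3 - 4)/(8 - 4) × (5.3 - 6)/(8 - 6) = -0.062563

P(5.3) = 9×L_0(5.3) + (-5)×L_1(5.3) + 23×L_2(5.3) + 5×L_3(5.3)
P(5.3) = 13.928000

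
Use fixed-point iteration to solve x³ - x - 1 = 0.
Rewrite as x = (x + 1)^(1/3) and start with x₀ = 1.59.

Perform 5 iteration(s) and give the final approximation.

Equation: x³ - x - 1 = 0
Fixed-point form: x = (x + 1)^(1/3)
x₀ = 1.59

x_1 = g(1.590000) = 1.373304
x_2 = g(1.373304) = 1.333883
x_3 = g(1.333883) = 1.326457
x_4 = g(1.326457) = 1.325048
x_5 = g(1.325048) = 1.324781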